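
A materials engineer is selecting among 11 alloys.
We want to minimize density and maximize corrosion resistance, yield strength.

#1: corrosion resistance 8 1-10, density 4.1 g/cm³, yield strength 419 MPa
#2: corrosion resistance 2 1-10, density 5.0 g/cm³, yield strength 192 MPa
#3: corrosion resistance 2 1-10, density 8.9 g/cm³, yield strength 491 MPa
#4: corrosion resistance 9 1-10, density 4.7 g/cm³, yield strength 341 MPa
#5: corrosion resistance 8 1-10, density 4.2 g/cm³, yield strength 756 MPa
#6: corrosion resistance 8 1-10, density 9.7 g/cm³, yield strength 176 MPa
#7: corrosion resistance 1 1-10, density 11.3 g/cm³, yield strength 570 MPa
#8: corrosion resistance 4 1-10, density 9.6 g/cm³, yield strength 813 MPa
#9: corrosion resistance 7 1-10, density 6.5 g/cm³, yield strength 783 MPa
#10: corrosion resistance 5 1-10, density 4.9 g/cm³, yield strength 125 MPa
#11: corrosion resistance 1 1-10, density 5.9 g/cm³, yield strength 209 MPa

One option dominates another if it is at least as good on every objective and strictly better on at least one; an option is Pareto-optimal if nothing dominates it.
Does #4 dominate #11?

Yes

#4 vs #11: corrosion resistance 9≥1, density 4.7≤5.9, yield strength 341≥209 — #4 is at least as good on every objective with at least one strict improvement.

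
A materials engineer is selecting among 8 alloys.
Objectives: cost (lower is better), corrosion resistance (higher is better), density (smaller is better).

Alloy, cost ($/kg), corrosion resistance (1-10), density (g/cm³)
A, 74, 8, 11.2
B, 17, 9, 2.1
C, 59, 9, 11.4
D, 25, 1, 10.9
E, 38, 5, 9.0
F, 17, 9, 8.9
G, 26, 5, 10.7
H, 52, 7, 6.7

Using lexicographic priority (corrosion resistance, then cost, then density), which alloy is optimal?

First maximize corrosion resistance: best is 9, kept {B, C, F}.
Then minimize cost: best is 17, kept {B, F}.
Then minimize density: best is 2.1, kept {B}.

B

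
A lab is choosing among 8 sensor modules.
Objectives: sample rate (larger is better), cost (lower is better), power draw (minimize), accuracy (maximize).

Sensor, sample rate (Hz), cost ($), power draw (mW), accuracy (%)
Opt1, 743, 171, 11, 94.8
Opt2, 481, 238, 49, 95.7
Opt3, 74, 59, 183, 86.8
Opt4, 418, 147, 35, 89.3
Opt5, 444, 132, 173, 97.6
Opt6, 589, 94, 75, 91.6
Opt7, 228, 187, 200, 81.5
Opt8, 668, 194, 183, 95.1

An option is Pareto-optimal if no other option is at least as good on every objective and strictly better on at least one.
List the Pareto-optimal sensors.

Opt1, Opt2, Opt3, Opt4, Opt5, Opt6, Opt8

Opt1: not dominated (best sample rate).
Opt2: not dominated.
Opt3: not dominated (best cost).
Opt4: not dominated.
Opt5: not dominated (best accuracy).
Opt6: not dominated.
Opt7: dominated by Opt1 (sample rate 743≥228, cost 171≤187, power draw 11≤200, accuracy 94.8≥81.5).
Opt8: not dominated.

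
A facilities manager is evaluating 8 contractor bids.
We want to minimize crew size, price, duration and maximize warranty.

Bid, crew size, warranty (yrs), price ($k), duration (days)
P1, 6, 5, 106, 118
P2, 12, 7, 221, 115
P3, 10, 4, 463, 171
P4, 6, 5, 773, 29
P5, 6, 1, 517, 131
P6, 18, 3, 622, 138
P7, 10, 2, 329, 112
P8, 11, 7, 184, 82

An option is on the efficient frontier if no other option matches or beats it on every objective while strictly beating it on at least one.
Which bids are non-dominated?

P1: not dominated (best price).
P2: dominated by P8 (crew size 11≤12, warranty 7≥7, price 184≤221, duration 82≤115).
P3: dominated by P1 (crew size 6≤10, warranty 5≥4, price 106≤463, duration 118≤171).
P4: not dominated (best duration).
P5: dominated by P1 (crew size 6≤6, warranty 5≥1, price 106≤517, duration 118≤131).
P6: dominated by P1 (crew size 6≤18, warranty 5≥3, price 106≤622, duration 118≤138).
P7: not dominated.
P8: not dominated.

P1, P4, P7, P8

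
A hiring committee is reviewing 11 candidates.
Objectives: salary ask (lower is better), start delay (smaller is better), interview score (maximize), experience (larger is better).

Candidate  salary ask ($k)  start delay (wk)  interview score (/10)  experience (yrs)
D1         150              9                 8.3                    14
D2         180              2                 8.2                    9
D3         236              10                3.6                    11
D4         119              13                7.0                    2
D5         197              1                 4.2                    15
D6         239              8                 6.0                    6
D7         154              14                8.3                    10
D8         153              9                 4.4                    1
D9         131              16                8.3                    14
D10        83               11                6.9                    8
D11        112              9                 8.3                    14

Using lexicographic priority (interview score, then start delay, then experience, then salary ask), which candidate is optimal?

First maximize interview score: best is 8.3, kept {D1, D7, D9, D11}.
Then minimize start delay: best is 9, kept {D1, D11}.
Then maximize experience: best is 14, kept {D1, D11}.
Then minimize salary ask: best is 112, kept {D11}.

D11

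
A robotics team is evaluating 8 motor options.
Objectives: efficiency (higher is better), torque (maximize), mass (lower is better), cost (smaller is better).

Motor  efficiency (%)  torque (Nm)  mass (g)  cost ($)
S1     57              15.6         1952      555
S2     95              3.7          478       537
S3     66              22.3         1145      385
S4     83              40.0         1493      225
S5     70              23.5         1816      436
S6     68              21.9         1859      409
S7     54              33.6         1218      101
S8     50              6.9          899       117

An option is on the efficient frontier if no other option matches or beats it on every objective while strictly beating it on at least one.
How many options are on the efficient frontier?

S1: dominated by S3 (efficiency 66≥57, torque 22.3≥15.6, mass 1145≤1952, cost 385≤555).
S2: not dominated (best efficiency).
S3: not dominated.
S4: not dominated (best torque).
S5: dominated by S4 (efficiency 83≥70, torque 40.0≥23.5, mass 1493≤1816, cost 225≤436).
S6: dominated by S4 (efficiency 83≥68, torque 40.0≥21.9, mass 1493≤1859, cost 225≤409).
S7: not dominated (best cost).
S8: not dominated.
Pareto-optimal: S2, S3, S4, S7, S8 → 5.

5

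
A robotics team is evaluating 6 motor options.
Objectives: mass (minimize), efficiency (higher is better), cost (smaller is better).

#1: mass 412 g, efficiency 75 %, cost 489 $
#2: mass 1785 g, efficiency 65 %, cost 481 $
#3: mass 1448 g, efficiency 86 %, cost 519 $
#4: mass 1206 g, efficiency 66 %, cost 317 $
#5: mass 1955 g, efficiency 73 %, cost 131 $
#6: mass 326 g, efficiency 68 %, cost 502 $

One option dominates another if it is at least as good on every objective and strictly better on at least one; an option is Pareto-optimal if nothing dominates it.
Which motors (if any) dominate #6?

#1: worse on mass (412 vs 326).
#2: worse on mass (1785 vs 326).
#3: worse on mass (1448 vs 326).
#4: worse on mass (1206 vs 326).
#5: worse on mass (1955 vs 326).
No option dominates #6.

none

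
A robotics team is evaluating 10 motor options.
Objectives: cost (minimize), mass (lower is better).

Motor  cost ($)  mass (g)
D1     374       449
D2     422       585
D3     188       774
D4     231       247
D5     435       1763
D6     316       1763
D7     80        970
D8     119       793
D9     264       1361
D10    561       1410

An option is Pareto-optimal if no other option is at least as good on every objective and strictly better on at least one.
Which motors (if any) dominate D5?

D1: cost 374≤435, mass 449≤1763 — dominates D5.
D2: cost 422≤435, mass 585≤1763 — dominates D5.
D3: cost 188≤435, mass 774≤1763 — dominates D5.
D4: cost 231≤435, mass 247≤1763 — dominates D5.
D6: cost 316≤435, mass 1763≤1763 — dominates D5.
D7: cost 80≤435, mass 970≤1763 — dominates D5.
D8: cost 119≤435, mass 793≤1763 — dominates D5.
D9: cost 264≤435, mass 1361≤1763 — dominates D5.
Others (D10) are each worse than D5 on at least one objective.

D1, D2, D3, D4, D6, D7, D8, D9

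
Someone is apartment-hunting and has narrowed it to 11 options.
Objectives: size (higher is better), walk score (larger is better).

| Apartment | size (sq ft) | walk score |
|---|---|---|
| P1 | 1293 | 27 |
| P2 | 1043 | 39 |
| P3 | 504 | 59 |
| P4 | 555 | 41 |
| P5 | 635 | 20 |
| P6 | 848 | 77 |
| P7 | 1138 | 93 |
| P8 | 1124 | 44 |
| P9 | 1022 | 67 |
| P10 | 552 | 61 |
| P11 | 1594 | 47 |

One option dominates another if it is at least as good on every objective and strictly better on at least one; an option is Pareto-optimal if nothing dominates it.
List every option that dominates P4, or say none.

P6, P7, P8, P9, P11

P6: size 848≥555, walk score 77≥41 — dominates P4.
P7: size 1138≥555, walk score 93≥41 — dominates P4.
P8: size 1124≥555, walk score 44≥41 — dominates P4.
P9: size 1022≥555, walk score 67≥41 — dominates P4.
P11: size 1594≥555, walk score 47≥41 — dominates P4.
Others (P1, P2, P3, P5, P10) are each worse than P4 on at least one objective.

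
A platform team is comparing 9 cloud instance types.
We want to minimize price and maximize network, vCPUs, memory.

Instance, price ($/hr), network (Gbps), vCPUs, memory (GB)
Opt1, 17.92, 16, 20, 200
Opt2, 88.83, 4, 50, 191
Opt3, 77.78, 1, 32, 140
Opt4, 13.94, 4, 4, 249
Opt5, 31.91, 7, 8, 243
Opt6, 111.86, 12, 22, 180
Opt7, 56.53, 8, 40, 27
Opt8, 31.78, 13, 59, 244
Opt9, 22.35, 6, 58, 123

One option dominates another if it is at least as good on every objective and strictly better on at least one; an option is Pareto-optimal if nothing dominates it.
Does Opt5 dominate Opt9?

Opt5 vs Opt9: Opt5 is worse on price (31.91 vs 22.35), so it does not dominate Opt9.

No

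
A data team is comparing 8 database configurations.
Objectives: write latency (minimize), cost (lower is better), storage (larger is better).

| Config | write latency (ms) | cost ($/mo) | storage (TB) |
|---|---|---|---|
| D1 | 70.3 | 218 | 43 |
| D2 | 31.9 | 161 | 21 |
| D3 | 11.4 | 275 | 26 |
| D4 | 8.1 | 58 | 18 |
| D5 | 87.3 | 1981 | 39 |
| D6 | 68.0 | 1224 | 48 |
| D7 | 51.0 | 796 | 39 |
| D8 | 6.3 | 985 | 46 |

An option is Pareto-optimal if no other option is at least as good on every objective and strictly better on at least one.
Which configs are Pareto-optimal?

D1: not dominated.
D2: not dominated.
D3: not dominated.
D4: not dominated (best cost).
D5: dominated by D1 (write latency 70.3≤87.3, cost 218≤1981, storage 43≥39).
D6: not dominated (best storage).
D7: not dominated.
D8: not dominated (best write latency).

D1, D2, D3, D4, D6, D7, D8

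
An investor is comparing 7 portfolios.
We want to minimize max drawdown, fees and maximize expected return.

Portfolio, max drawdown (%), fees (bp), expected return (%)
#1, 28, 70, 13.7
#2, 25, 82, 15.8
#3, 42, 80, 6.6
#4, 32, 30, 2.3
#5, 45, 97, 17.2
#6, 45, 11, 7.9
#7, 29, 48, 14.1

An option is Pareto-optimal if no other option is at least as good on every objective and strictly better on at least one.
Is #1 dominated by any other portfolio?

No

#2: worse on fees (82 vs 70).
#3: worse on max drawdown (42 vs 28).
#4: worse on max drawdown (32 vs 28).
#5: worse on max drawdown (45 vs 28).
#6: worse on max drawdown (45 vs 28).
#7: worse on max drawdown (29 vs 28).
No option is at least as good as #1 on every objective and strictly better on one.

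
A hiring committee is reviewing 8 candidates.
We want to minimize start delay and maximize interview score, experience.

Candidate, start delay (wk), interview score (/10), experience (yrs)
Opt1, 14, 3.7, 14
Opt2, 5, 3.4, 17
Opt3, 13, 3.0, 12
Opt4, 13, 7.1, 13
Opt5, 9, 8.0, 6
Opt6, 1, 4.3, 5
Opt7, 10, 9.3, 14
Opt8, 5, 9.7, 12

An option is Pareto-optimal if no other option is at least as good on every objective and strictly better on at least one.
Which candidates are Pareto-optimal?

Opt2, Opt6, Opt7, Opt8

Opt1: dominated by Opt7 (start delay 10≤14, interview score 9.3≥3.7, experience 14≥14).
Opt2: not dominated (best experience).
Opt3: dominated by Opt2 (start delay 5≤13, interview score 3.4≥3.0, experience 17≥12).
Opt4: dominated by Opt7 (start delay 10≤13, interview score 9.3≥7.1, experience 14≥13).
Opt5: dominated by Opt8 (start delay 5≤9, interview score 9.7≥8.0, experience 12≥6).
Opt6: not dominated (best start delay).
Opt7: not dominated.
Opt8: not dominated (best interview score).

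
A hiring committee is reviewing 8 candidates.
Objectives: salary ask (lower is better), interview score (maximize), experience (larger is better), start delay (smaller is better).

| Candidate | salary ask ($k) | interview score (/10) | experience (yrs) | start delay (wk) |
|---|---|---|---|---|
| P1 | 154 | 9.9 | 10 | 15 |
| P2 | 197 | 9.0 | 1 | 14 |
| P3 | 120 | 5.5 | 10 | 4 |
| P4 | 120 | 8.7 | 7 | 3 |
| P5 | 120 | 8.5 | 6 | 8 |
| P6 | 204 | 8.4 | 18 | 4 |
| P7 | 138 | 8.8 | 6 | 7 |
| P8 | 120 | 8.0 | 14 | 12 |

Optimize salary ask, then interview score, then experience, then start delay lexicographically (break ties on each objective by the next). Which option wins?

First minimize salary ask: best is 120, kept {P3, P4, P5, P8}.
Then maximize interview score: best is 8.7, kept {P4}.

P4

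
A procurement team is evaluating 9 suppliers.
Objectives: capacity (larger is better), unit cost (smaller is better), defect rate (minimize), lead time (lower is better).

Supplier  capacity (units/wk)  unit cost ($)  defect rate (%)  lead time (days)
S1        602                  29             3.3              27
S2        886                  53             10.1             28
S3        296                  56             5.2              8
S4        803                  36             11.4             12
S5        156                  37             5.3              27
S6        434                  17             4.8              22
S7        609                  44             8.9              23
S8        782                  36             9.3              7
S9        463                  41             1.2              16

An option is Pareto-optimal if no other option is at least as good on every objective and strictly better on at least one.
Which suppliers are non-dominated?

S1: not dominated.
S2: not dominated (best capacity).
S3: not dominated.
S4: not dominated.
S5: dominated by S1 (capacity 602≥156, unit cost 29≤37, defect rate 3.3≤5.3, lead time 27≤27).
S6: not dominated (best unit cost).
S7: not dominated.
S8: not dominated (best lead time).
S9: not dominated (best defect rate).

S1, S2, S3, S4, S6, S7, S8, S9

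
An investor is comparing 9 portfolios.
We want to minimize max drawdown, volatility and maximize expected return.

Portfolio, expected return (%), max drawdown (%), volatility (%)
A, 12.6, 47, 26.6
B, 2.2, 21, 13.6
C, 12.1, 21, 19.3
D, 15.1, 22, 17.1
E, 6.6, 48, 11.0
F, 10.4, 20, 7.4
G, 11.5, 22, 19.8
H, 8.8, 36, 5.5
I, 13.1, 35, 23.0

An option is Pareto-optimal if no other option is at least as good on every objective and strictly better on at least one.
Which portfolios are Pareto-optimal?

A: dominated by D (expected return 15.1≥12.6, max drawdown 22≤47, volatility 17.1≤26.6).
B: dominated by F (expected return 10.4≥2.2, max drawdown 20≤21, volatility 7.4≤13.6).
C: not dominated.
D: not dominated (best expected return).
E: dominated by F (expected return 10.4≥6.6, max drawdown 20≤48, volatility 7.4≤11.0).
F: not dominated (best max drawdown).
G: dominated by C (expected return 12.1≥11.5, max drawdown 21≤22, volatility 19.3≤19.8).
H: not dominated (best volatility).
I: dominated by D (expected return 15.1≥13.1, max drawdown 22≤35, volatility 17.1≤23.0).

C, D, F, H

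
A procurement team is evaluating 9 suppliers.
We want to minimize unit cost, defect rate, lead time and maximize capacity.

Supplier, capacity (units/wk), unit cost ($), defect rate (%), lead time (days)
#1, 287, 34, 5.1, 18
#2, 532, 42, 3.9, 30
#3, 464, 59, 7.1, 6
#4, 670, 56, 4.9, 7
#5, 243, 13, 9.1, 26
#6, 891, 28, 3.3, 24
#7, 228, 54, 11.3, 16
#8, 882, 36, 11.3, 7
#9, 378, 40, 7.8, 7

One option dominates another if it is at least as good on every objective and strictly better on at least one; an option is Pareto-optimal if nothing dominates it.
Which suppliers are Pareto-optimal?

#1, #3, #4, #5, #6, #8, #9

#1: not dominated.
#2: dominated by #6 (capacity 891≥532, unit cost 28≤42, defect rate 3.3≤3.9, lead time 24≤30).
#3: not dominated (best lead time).
#4: not dominated.
#5: not dominated (best unit cost).
#6: not dominated (best capacity).
#7: dominated by #8 (capacity 882≥228, unit cost 36≤54, defect rate 11.3≤11.3, lead time 7≤16).
#8: not dominated.
#9: not dominated.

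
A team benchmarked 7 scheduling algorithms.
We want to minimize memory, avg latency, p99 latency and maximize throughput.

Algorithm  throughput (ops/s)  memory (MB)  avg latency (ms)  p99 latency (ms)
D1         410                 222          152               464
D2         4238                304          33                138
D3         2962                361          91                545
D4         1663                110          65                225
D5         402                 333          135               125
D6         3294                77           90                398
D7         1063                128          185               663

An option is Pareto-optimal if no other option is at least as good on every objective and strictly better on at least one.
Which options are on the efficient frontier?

D1: dominated by D4 (throughput 1663≥410, memory 110≤222, avg latency 65≤152, p99 latency 225≤464).
D2: not dominated (best throughput).
D3: dominated by D2 (throughput 4238≥2962, memory 304≤361, avg latency 33≤91, p99 latency 138≤545).
D4: not dominated.
D5: not dominated (best p99 latency).
D6: not dominated (best memory).
D7: dominated by D4 (throughput 1663≥1063, memory 110≤128, avg latency 65≤185, p99 latency 225≤663).

D2, D4, D5, D6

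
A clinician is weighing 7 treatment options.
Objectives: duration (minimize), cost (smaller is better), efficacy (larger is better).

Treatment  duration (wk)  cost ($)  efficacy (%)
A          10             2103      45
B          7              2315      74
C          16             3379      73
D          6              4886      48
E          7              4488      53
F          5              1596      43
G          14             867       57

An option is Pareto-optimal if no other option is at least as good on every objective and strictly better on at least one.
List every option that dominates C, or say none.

B

B: duration 7≤16, cost 2315≤3379, efficacy 74≥73 — dominates C.
Others (A, D, E, F, G) are each worse than C on at least one objective.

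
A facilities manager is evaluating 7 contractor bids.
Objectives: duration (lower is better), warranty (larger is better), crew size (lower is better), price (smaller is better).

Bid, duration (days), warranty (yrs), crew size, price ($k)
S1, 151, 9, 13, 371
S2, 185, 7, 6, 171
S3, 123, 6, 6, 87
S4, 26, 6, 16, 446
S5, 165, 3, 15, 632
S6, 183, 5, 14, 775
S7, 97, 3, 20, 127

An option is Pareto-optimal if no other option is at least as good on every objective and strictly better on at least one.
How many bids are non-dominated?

S1: not dominated (best warranty).
S2: not dominated.
S3: not dominated (best price).
S4: not dominated (best duration).
S5: dominated by S1 (duration 151≤165, warranty 9≥3, crew size 13≤15, price 371≤632).
S6: dominated by S1 (duration 151≤183, warranty 9≥5, crew size 13≤14, price 371≤775).
S7: not dominated.
Pareto-optimal: S1, S2, S3, S4, S7 → 5.

5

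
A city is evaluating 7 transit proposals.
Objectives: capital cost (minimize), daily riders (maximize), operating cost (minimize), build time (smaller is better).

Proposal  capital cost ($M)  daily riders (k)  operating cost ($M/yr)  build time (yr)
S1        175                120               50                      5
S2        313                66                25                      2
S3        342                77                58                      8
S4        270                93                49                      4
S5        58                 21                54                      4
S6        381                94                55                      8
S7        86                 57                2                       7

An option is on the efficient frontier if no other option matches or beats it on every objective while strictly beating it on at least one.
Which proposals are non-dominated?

S1: not dominated (best daily riders).
S2: not dominated (best build time).
S3: dominated by S1 (capital cost 175≤342, daily riders 120≥77, operating cost 50≤58, build time 5≤8).
S4: not dominated.
S5: not dominated (best capital cost).
S6: dominated by S1 (capital cost 175≤381, daily riders 120≥94, operating cost 50≤55, build time 5≤8).
S7: not dominated (best operating cost).

S1, S2, S4, S5, S7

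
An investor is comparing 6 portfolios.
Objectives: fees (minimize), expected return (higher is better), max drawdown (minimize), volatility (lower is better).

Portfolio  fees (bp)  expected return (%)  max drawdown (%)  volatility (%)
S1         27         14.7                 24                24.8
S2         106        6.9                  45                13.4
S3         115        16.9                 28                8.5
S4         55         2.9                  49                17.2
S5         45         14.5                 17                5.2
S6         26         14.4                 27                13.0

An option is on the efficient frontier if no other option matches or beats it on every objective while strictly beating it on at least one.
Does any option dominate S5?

S1: worse on max drawdown (24 vs 17).
S2: worse on fees (106 vs 45).
S3: worse on fees (115 vs 45).
S4: worse on fees (55 vs 45).
S6: worse on expected return (14.4 vs 14.5).
No option is at least as good as S5 on every objective and strictly better on one.

No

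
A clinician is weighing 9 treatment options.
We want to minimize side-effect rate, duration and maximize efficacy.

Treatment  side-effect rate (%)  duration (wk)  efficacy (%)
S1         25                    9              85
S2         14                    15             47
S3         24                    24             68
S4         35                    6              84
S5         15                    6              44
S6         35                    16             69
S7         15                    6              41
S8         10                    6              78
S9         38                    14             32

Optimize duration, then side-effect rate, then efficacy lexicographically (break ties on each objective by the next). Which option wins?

First minimize duration: best is 6, kept {S4, S5, S7, S8}.
Then minimize side-effect rate: best is 10, kept {S8}.

S8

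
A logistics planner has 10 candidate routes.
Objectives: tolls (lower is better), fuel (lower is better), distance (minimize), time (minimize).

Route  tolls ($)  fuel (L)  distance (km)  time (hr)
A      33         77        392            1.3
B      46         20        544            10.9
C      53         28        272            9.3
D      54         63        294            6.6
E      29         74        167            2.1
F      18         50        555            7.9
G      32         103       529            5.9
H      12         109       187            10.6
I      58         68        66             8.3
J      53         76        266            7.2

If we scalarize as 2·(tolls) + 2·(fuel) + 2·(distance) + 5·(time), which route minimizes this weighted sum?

I

A: 2·33 + 2·77 + 2·392 + 5·1.3 = 1010.5
B: 2·46 + 2·20 + 2·544 + 5·10.9 = 1274.5
C: 2·53 + 2·28 + 2·272 + 5·9.3 = 752.5
D: 2·54 + 2·63 + 2·294 + 5·6.6 = 855.0
E: 2·29 + 2·74 + 2·167 + 5·2.1 = 550.5
F: 2·18 + 2·50 + 2·555 + 5·7.9 = 1285.5
G: 2·32 + 2·103 + 2·529 + 5·5.9 = 1357.5
H: 2·12 + 2·109 + 2·187 + 5·10.6 = 669.0
I: 2·58 + 2·68 + 2·66 + 5·8.3 = 425.5
J: 2·53 + 2·76 + 2·266 + 5·7.2 = 826.0
Lowest: I at 425.5.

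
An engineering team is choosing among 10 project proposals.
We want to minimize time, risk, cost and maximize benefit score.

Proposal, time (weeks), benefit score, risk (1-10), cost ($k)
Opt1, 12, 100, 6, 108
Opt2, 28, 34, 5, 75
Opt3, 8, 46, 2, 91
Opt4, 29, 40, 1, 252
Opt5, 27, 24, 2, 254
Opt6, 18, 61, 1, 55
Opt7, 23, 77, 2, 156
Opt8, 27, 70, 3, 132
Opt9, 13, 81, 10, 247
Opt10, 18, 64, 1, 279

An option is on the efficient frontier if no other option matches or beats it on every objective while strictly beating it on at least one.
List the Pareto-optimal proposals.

Opt1: not dominated (best benefit score).
Opt2: dominated by Opt6 (time 18≤28, benefit score 61≥34, risk 1≤5, cost 55≤75).
Opt3: not dominated (best time).
Opt4: dominated by Opt6 (time 18≤29, benefit score 61≥40, risk 1≤1, cost 55≤252).
Opt5: dominated by Opt3 (time 8≤27, benefit score 46≥24, risk 2≤2, cost 91≤254).
Opt6: not dominated (best cost).
Opt7: not dominated.
Opt8: not dominated.
Opt9: dominated by Opt1 (time 12≤13, benefit score 100≥81, risk 6≤10, cost 108≤247).
Opt10: not dominated.

Opt1, Opt3, Opt6, Opt7, Opt8, Opt10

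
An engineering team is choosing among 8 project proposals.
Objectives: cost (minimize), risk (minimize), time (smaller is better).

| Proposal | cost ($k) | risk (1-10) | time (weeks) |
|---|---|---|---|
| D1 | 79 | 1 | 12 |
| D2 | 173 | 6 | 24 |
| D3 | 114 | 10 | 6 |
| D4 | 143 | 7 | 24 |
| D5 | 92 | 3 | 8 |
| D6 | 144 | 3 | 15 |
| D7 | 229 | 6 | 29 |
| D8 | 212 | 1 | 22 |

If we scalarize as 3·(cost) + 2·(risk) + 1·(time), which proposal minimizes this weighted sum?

D1

D1: 3·79 + 2·1 + 1·12 = 251
D2: 3·173 + 2·6 + 1·24 = 555
D3: 3·114 + 2·10 + 1·6 = 368
D4: 3·143 + 2·7 + 1·24 = 467
D5: 3·92 + 2·3 + 1·8 = 290
D6: 3·144 + 2·3 + 1·15 = 453
D7: 3·229 + 2·6 + 1·29 = 728
D8: 3·212 + 2·1 + 1·22 = 660
Lowest: D1 at 251.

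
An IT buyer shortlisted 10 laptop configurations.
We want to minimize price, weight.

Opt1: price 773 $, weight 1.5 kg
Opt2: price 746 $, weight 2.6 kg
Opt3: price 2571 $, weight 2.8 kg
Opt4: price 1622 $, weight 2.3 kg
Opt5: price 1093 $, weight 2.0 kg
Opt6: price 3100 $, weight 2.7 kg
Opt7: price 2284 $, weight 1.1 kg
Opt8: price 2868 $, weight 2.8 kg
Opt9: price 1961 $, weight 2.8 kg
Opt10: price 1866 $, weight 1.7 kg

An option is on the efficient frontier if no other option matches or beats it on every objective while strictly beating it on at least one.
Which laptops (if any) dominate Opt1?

Opt2: worse on weight (2.6 vs 1.5).
Opt3: worse on price (2571 vs 773).
Opt4: worse on price (1622 vs 773).
Opt5: worse on price (1093 vs 773).
Opt6: worse on price (3100 vs 773).
Opt7: worse on price (2284 vs 773).
Opt8: worse on price (2868 vs 773).
Opt9: worse on price (1961 vs 773).
Opt10: worse on price (1866 vs 773).
No option dominates Opt1.

none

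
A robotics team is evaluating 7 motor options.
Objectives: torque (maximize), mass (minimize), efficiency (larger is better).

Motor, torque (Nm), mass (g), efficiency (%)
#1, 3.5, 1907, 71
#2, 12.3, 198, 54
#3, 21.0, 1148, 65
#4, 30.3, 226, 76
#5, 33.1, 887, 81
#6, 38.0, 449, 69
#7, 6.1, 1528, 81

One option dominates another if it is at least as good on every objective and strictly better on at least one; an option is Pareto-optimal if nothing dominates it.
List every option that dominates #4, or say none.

#1: worse on torque (3.5 vs 30.3).
#2: worse on torque (12.3 vs 30.3).
#3: worse on torque (21.0 vs 30.3).
#5: worse on mass (887 vs 226).
#6: worse on mass (449 vs 226).
#7: worse on torque (6.1 vs 30.3).
No option dominates #4.

none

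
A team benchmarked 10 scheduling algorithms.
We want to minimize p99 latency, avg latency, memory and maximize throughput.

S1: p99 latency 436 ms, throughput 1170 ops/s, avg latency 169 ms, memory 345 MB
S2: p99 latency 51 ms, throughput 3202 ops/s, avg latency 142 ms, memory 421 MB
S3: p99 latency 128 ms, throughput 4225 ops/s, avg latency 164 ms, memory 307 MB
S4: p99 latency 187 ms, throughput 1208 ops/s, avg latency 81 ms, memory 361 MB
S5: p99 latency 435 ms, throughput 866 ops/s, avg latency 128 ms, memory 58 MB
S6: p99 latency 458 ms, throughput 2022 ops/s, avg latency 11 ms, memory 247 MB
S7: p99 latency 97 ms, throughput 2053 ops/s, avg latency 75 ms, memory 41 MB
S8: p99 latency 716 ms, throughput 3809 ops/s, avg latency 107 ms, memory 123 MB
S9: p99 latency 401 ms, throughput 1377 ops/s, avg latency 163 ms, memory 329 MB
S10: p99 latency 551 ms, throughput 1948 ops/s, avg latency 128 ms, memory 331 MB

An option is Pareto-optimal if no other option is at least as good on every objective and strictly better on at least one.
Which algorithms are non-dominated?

S1: dominated by S3 (p99 latency 128≤436, throughput 4225≥1170, avg latency 164≤169, memory 307≤345).
S2: not dominated (best p99 latency).
S3: not dominated (best throughput).
S4: dominated by S7 (p99 latency 97≤187, throughput 2053≥1208, avg latency 75≤81, memory 41≤361).
S5: dominated by S7 (p99 latency 97≤435, throughput 2053≥866, avg latency 75≤128, memory 41≤58).
S6: not dominated (best avg latency).
S7: not dominated (best memory).
S8: not dominated.
S9: dominated by S7 (p99 latency 97≤401, throughput 2053≥1377, avg latency 75≤163, memory 41≤329).
S10: dominated by S6 (p99 latency 458≤551, throughput 2022≥1948, avg latency 11≤128, memory 247≤331).

S2, S3, S6, S7, S8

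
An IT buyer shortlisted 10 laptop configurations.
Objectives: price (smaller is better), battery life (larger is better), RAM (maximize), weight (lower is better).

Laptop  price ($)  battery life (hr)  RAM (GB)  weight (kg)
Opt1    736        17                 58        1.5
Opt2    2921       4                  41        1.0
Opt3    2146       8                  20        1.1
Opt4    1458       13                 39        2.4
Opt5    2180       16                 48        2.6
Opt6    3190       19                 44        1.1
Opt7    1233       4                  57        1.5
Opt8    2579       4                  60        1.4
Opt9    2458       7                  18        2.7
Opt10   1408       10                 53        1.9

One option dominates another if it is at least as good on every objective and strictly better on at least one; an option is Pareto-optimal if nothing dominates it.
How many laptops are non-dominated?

5

Opt1: not dominated (best price).
Opt2: not dominated (best weight).
Opt3: not dominated.
Opt4: dominated by Opt1 (price 736≤1458, battery life 17≥13, RAM 58≥39, weight 1.5≤2.4).
Opt5: dominated by Opt1 (price 736≤2180, battery life 17≥16, RAM 58≥48, weight 1.5≤2.6).
Opt6: not dominated (best battery life).
Opt7: dominated by Opt1 (price 736≤1233, battery life 17≥4, RAM 58≥57, weight 1.5≤1.5).
Opt8: not dominated (best RAM).
Opt9: dominated by Opt1 (price 736≤2458, battery life 17≥7, RAM 58≥18, weight 1.5≤2.7).
Opt10: dominated by Opt1 (price 736≤1408, battery life 17≥10, RAM 58≥53, weight 1.5≤1.9).
Pareto-optimal: Opt1, Opt2, Opt3, Opt6, Opt8 → 5.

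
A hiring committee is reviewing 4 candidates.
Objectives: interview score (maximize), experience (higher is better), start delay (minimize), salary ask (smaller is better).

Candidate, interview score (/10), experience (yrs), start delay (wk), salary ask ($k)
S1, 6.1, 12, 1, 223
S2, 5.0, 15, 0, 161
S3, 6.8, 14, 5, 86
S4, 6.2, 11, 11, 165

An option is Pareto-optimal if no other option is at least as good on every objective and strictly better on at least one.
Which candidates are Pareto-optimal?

S1: not dominated.
S2: not dominated (best experience).
S3: not dominated (best interview score).
S4: dominated by S3 (interview score 6.8≥6.2, experience 14≥11, start delay 5≤11, salary ask 86≤165).

S1, S2, S3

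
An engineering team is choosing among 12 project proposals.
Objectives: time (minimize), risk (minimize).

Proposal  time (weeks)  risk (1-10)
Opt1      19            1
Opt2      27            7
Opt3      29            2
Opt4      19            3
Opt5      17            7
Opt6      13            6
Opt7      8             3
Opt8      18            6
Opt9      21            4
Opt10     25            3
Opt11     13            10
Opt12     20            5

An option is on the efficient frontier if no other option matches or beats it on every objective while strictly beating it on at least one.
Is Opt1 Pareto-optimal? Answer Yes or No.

Yes

Opt2: worse on time (27 vs 19).
Opt3: worse on time (29 vs 19).
Opt4: worse on risk (3 vs 1).
Opt5: worse on risk (7 vs 1).
Opt6: worse on risk (6 vs 1).
Opt7: worse on risk (3 vs 1).
Opt8: worse on risk (6 vs 1).
Opt9: worse on time (21 vs 19).
Opt10: worse on time (25 vs 19).
Opt11: worse on risk (10 vs 1).
Opt12: worse on time (20 vs 19).
No option is at least as good as Opt1 on every objective and strictly better on one.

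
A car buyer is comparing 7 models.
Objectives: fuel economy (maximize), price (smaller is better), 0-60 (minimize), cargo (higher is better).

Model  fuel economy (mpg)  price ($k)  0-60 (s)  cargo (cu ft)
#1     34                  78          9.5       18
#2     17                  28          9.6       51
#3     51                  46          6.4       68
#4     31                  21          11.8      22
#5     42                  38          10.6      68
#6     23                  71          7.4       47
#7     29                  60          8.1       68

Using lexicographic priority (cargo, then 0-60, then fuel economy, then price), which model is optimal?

First maximize cargo: best is 68, kept {#3, #5, #7}.
Then minimize 0-60: best is 6.4, kept {#3}.

#3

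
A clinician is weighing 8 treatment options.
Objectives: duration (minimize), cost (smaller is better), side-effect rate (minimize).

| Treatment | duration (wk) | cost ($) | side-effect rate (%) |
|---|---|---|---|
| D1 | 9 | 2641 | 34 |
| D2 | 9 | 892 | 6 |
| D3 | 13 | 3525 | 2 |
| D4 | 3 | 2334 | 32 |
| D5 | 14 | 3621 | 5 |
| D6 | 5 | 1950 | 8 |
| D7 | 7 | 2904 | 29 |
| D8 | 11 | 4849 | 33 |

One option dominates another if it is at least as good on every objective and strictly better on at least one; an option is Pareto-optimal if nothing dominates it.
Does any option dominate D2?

No

D1: worse on cost (2641 vs 892).
D3: worse on duration (13 vs 9).
D4: worse on cost (2334 vs 892).
D5: worse on duration (14 vs 9).
D6: worse on cost (1950 vs 892).
D7: worse on cost (2904 vs 892).
D8: worse on duration (11 vs 9).
No option is at least as good as D2 on every objective and strictly better on one.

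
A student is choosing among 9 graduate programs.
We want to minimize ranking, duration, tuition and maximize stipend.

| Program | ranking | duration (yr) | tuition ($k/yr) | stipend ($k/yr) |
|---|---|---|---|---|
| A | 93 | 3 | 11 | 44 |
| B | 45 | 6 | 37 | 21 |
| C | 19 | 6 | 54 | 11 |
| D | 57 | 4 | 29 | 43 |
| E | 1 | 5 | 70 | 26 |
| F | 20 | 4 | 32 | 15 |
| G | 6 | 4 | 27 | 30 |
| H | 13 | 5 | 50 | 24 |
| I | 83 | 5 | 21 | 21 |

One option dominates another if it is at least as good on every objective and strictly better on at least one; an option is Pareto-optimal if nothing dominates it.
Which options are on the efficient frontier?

A: not dominated (best duration).
B: dominated by G (ranking 6≤45, duration 4≤6, tuition 27≤37, stipend 30≥21).
C: dominated by G (ranking 6≤19, duration 4≤6, tuition 27≤54, stipend 30≥11).
D: not dominated.
E: not dominated (best ranking).
F: dominated by G (ranking 6≤20, duration 4≤4, tuition 27≤32, stipend 30≥15).
G: not dominated.
H: dominated by G (ranking 6≤13, duration 4≤5, tuition 27≤50, stipend 30≥24).
I: not dominated.

A, D, E, G, I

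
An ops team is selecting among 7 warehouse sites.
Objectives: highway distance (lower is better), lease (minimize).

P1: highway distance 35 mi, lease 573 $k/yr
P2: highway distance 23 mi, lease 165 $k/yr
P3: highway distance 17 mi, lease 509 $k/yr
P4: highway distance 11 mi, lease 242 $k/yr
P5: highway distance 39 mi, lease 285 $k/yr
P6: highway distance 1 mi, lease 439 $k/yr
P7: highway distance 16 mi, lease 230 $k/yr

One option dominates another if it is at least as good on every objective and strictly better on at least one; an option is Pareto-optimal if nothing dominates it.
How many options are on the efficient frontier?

4

P1: dominated by P2 (highway distance 23≤35, lease 165≤573).
P2: not dominated (best lease).
P3: dominated by P4 (highway distance 11≤17, lease 242≤509).
P4: not dominated.
P5: dominated by P2 (highway distance 23≤39, lease 165≤285).
P6: not dominated (best highway distance).
P7: not dominated.
Pareto-optimal: P2, P4, P6, P7 → 4.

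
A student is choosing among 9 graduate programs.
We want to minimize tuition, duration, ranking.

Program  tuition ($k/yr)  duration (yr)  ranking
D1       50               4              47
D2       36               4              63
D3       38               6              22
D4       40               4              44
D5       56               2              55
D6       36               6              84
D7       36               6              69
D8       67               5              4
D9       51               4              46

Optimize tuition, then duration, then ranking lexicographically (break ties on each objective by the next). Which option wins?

First minimize tuition: best is 36, kept {D2, D6, D7}.
Then minimize duration: best is 4, kept {D2}.

D2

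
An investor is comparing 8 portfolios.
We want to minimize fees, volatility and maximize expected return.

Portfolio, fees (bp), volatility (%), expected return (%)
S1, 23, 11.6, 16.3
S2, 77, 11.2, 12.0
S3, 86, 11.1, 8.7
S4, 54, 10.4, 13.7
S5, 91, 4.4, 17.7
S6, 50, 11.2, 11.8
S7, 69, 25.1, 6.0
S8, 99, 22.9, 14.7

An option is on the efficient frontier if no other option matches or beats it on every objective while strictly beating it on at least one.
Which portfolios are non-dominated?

S1, S4, S5, S6

S1: not dominated (best fees).
S2: dominated by S4 (fees 54≤77, volatility 10.4≤11.2, expected return 13.7≥12.0).
S3: dominated by S4 (fees 54≤86, volatility 10.4≤11.1, expected return 13.7≥8.7).
S4: not dominated.
S5: not dominated (best volatility).
S6: not dominated.
S7: dominated by S1 (fees 23≤69, volatility 11.6≤25.1, expected return 16.3≥6.0).
S8: dominated by S1 (fees 23≤99, volatility 11.6≤22.9, expected return 16.3≥14.7).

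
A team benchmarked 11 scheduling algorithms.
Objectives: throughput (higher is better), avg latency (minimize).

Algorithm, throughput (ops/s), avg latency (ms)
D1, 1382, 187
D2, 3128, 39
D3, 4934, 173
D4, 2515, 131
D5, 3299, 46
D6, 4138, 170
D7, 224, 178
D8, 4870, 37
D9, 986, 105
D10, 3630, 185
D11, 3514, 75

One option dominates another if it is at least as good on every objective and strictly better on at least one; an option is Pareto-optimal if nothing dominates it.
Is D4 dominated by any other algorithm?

D2 vs D4: throughput 3128≥2515, avg latency 39≤131 — D2 is at least as good on every objective and strictly better on at least one, so D2 dominates D4.

Yes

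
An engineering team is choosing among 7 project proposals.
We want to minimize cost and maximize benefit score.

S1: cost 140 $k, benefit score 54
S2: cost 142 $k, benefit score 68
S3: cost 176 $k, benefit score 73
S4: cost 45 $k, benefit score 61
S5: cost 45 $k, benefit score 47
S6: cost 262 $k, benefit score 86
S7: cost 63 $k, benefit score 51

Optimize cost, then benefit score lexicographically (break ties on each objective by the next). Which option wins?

S4

First minimize cost: best is 45, kept {S4, S5}.
Then maximize benefit score: best is 61, kept {S4}.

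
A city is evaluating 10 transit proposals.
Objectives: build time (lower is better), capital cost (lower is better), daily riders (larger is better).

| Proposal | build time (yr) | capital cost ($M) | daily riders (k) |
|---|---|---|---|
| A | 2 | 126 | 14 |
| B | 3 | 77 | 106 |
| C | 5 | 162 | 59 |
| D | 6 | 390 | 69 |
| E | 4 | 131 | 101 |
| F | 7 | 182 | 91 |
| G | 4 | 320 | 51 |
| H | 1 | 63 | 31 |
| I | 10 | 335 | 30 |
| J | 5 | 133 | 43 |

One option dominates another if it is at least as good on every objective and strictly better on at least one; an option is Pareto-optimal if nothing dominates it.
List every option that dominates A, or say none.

H: build time 1≤2, capital cost 63≤126, daily riders 31≥14 — dominates A.
Others (B, C, D, E, F, G, I, J) are each worse than A on at least one objective.

H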